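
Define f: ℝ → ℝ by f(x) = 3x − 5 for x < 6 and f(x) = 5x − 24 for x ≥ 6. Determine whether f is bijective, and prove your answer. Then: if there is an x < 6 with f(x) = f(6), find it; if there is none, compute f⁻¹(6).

Both pieces are strictly increasing (slopes 3 and 5), so each is injective on its own interval.
The left piece maps (−∞, 6) onto (−∞, 13); the right piece maps [6, ∞) onto [6, ∞).
These images overlap. In particular f(6) = 6 (right piece), and solving 3x − 5 = 6 on the left piece gives x = 11/3 < 6.
So f(11/3) = f(6) with 11/3 ≠ 6, and f is not injective, hence not bijective. This x = 11/3 is the requested value below 6.

11/3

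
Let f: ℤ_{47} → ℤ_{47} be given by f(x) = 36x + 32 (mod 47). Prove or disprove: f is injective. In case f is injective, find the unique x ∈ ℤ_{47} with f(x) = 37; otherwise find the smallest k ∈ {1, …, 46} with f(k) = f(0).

By definition, injectivity means: for all x_1, x_2 in the domain, f(x_1) = f(x_2) implies x_1 = x_2.
If f(x_1) = f(x_2), then 36x_1 ≡ 36x_2 (mod 47). Because gcd(36, 47) = 1, we may cancel 36 to get x_1 ≡ x_2 (mod 47).
Hence f is injective.
We now compute 36⁻¹ mod 47 explicitly. Euclid's algorithm: 47 = 1·36 + 11, 36 = 3·11 + 3, 11 = 3·3 + 2, 3 = 1·2 + 1; back-substituting gives 1 = 17·36 − 13·47, so 36⁻¹ ≡ 17 (mod 47).
Since f is injective, we compute f⁻¹(37): solve 36x + 32 ≡ 37 (mod 47), i.e. 36x ≡ 5 (mod 47).
Multiplying by 36⁻¹ = 17 gives x ≡ 17·5 = 85 = 1·47 + 38 ≡ 38 (mod 47).
Check: f(38) = 36·38 + 32 = 1400 = 29·47 + 37 ≡ 37 (mod 47).

38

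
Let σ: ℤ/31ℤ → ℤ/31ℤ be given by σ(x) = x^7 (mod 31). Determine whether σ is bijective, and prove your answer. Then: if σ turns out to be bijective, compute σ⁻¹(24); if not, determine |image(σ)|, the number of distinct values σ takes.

12

Since 31 is prime, the nonzero elements of ℤ/31ℤ form a cyclic group of order 30.
As gcd(7, 30) = 1, raising to the 7th power is a bijection on this group: if a^7 ≡ b^7 then (ab^{−1})^7 = 1, and the only element of order dividing gcd(7, 30) = 1 is 1, so a = b.
With σ(0) = 0 this makes σ injective on all of ℤ/31ℤ, hence bijective (finite equal-size domain and codomain). In particular σ is bijective.
Since σ is bijective, we find the preimage of 24. The inverse of x ↦ x^7 on (ℤ/31ℤ)^× is x ↦ x^13, because 7·13 = 91 = 3·30 + 1 ≡ 1 (mod 30) and x^{30} = 1 for x ≠ 0 (Fermat). So σ⁻¹(24) = 24^13 mod 31.
Repeated squaring mod 31: 24^1 ≡ 24, 24^2 ≡ 24² = 576 ≡ 18, 24^4 ≡ 18² = 324 ≡ 14, 24^8 ≡ 14² = 196 ≡ 10. Since 13 = 8 + 4 + 1, 24^13 ≡ 10·14·24: 10·14 = 140 ≡ 16, then 16·24 = 384 ≡ 12. So 24^13 ≡ 12 (mod 31).
Hence σ⁻¹(24) = 12.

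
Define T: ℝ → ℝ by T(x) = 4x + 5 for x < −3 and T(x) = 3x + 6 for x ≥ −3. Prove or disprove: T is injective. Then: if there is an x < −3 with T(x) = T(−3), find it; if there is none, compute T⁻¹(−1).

-7/3

Both pieces are strictly increasing (slopes 4 and 3), so each is injective on its own interval.
The left piece maps (−∞, −3) onto (−∞, −7); the right piece maps [−3, ∞) onto [−3, ∞).
These images are disjoint, so no value is attained by both pieces. Therefore T is injective.
Because the two images are disjoint, no x < −3 has T(x) = T(−3), so we compute T⁻¹(−1): −1 lies in [−3, ∞), so solve 3x + 6 = −1: x = (−1 − 6)/3 = −7/3.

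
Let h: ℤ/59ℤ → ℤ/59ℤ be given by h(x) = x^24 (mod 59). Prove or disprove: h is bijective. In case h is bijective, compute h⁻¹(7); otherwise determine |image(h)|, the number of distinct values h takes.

30

h(29): Repeated squaring mod 59: 29^1 ≡ 29, 29^2 ≡ 29² = 841 ≡ 15, 29^4 ≡ 15² = 225 ≡ 48, 29^8 ≡ 48² = 2304 ≡ 3, 29^16 ≡ 3² = 9. Since 24 = 16 + 8, 29^24 ≡ 9·3: 9·3 = 27. So 29^24 ≡ 27 (mod 59).
h(30): Repeated squaring mod 59: 30^1 ≡ 30, 30^2 ≡ 30² = 900 ≡ 15, 30^4 ≡ 15² = 225 ≡ 48, 30^8 ≡ 48² = 2304 ≡ 3, 30^16 ≡ 3² = 9. Since 24 = 16 + 8, 30^24 ≡ 9·3: 9·3 = 27. So 30^24 ≡ 27 (mod 59).
So h(29) = h(30) = 27 while 29 ≠ 30, thus h is not injective, hence not bijective.
Since h is not bijective, we determine |image(h)|. Computing x^24 mod 59 for each x (by repeated squaring, reducing mod 59 at every step), the values h(0), h(1), …, h(58) are: 0, 1, 35, 17, 45, 29, 5, 22, 41, 53, 12, 28, 57, 49, 3, 21, 19, 51, 26, 9, 7, 20, 36, 25, 48, 15, 4, 16, 46, 27, 27, 46, 16, 4, 15, 48, 25, 36, 20, 7, 9, 26, 51, 19, 21, 3, 49, 57, 28, 12, 53, 41, 22, 5, 29, 45, 17, 35, 1.
The distinct values are {0, 1, 3, 4, 5, 7, 9, 12, 15, 16, 17, 19, 20, 21, 22, 25, 26, 27, 28, 29, 35, 36, 41, 45, 46, 48, 49, 51, 53, 57}; there are 30 of them.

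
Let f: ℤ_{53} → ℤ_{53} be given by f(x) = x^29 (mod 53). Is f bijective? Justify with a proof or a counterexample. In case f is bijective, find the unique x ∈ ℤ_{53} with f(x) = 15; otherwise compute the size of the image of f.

Since 53 is prime, the nonzero elements of ℤ_{53} form a cyclic group of order 52.
As gcd(29, 52) = 1, raising to the 29th power is a bijection on this group: if s^29 ≡ t^29 then (st^{−1})^29 = 1, and the only element of order dividing gcd(29, 52) = 1 is 1, so s = t.
With f(0) = 0 this makes f injective on all of ℤ_{53}, hence bijective (finite equal-size domain and codomain). In particular f is bijective.
Since f is bijective, we find the preimage of 15. The inverse of x ↦ x^29 on (ℤ_{53})^× is x ↦ x^9, because 29·9 = 261 = 5·52 + 1 ≡ 1 (mod 52) and x^{52} = 1 for x ≠ 0 (Fermat). So f⁻¹(15) = 15^9 mod 53.
Repeated squaring mod 53: 15^1 ≡ 15, 15^2 ≡ 15² = 225 ≡ 13, 15^4 ≡ 13² = 169 ≡ 10, 15^8 ≡ 10² = 100 ≡ 47. Since 9 = 8 + 1, 15^9 ≡ 47·15: 47·15 = 705 ≡ 16. So 15^9 ≡ 16 (mod 53).
Hence f⁻¹(15) = 16.

16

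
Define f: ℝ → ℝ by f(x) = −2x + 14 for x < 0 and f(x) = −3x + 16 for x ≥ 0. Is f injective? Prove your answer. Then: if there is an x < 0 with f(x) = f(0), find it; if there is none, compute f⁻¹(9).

Both pieces are strictly decreasing (slopes −2 and −3), so each is injective on its own interval.
The left piece maps (−∞, 0) onto (14, ∞); the right piece maps [0, ∞) onto (−∞, 16].
These images overlap. In particular f(0) = 16 (right piece), and solving −2x + 14 = 16 on the left piece gives x = −1 < 0.
So f(−1) = f(0) with −1 ≠ 0, and f is not injective. This x = −1 is the requested value below 0.

-1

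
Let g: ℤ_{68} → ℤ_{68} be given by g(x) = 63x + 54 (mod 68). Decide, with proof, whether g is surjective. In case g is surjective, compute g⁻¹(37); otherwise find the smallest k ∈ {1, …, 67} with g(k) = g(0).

Recall: surjectivity means every element of the codomain has a preimage under g.
Since gcd(63, 68) = 1, 63 is invertible modulo 68. Euclid's algorithm: 68 = 1·63 + 5, 63 = 12·5 + 3, 5 = 1·3 + 2, 3 = 1·2 + 1; back-substituting gives 1 = 27·63 − 25·68, so 63⁻¹ ≡ 27 (mod 68).
Then y ↦ 27(y − 54) is a two-sided inverse to g, so every y ∈ ℤ_{68} has a preimage.
So g is surjective.
Since g is surjective, we compute g⁻¹(37): solve 63x + 54 ≡ 37 (mod 68), i.e. 63x ≡ 51 (mod 68).
Multiplying by 63⁻¹ = 27 gives x ≡ 27·51 = 1377 = 20·68 + 17 ≡ 17 (mod 68).
Check: g(17) = 63·17 + 54 = 1125 = 16·68 + 37 ≡ 37 (mod 68).

17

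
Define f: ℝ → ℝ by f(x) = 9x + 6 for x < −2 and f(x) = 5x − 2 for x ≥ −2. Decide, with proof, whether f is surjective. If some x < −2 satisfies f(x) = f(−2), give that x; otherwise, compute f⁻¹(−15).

-7/3

Both pieces are strictly increasing (slopes 9 and 5), so each is injective on its own interval.
The left piece maps (−∞, −2) onto (−∞, −12); the right piece maps [−2, ∞) onto [−12, ∞).
These images together cover ℝ, so f is surjective.
Because the two images are disjoint, no x < −2 has f(x) = f(−2), so we compute f⁻¹(−15): −15 lies in (−∞, −12), so solve 9x + 6 = −15: x = (−15 − 6)/9 = −7/3.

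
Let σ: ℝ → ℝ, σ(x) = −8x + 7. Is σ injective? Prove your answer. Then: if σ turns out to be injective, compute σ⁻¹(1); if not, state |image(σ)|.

Suppose σ(a) = σ(b). Then −8a + 7 = −8b + 7, so −8a = −8b, therefore a = b.
So σ is injective.
Since σ is injective, we compute σ⁻¹(1) = (1 − 7)/(−8) = 3/4.

3/4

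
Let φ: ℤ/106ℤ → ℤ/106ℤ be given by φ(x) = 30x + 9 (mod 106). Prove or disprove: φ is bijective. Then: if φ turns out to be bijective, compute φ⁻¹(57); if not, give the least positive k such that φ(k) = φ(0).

53

We have gcd(30, 106) = 2 > 1. Taking x_1 = 0 and x_2 = 53: φ(0) = 9 and φ(53) = 30·53 + 9 = 1599 ≡ 9 (mod 106).
So φ(0) = φ(53) while 0 ≠ 53, so φ is not injective, hence not bijective.
Since φ is not bijective, we find the least positive k with φ(k) = φ(0): this means 30k ≡ 0 (mod 106), i.e. 106 ∣ 30k. Since gcd(30, 106) = 2, dividing through by 2 this holds exactly when 53 ∣ 15k, and as gcd(15, 53) = 1, exactly when 53 ∣ k.
The smallest positive such k is 53.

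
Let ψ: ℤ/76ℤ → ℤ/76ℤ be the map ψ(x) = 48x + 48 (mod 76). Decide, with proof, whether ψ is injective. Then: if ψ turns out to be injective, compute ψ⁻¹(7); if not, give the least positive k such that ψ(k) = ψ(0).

We have gcd(48, 76) = 4 > 1. Taking x_1 = 0 and x_2 = 19: ψ(0) = 48 and ψ(19) = 48·19 + 48 = 960 ≡ 48 (mod 76).
So ψ(0) = ψ(19) while 0 ≠ 19, thus ψ is not injective.
Since ψ is not injective, we find the least positive k with ψ(k) = ψ(0): this means 48k ≡ 0 (mod 76), i.e. 76 ∣ 48k. Since gcd(48, 76) = 4, dividing through by 4 this holds exactly when 19 ∣ 12k, and as gcd(12, 19) = 1, exactly when 19 ∣ k.
The smallest positive such k is 19.

19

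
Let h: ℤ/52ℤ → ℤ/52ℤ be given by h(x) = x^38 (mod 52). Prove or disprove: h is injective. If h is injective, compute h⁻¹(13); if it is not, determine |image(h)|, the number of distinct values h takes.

14

h(12): Repeated squaring mod 52: 12^1 ≡ 12, 12^2 ≡ 12² = 144 ≡ 40, 12^4 ≡ 40² = 1600 ≡ 40, 12^8 ≡ 40² = 1600 ≡ 40, 12^16 ≡ 40² = 1600 ≡ 40, 12^32 ≡ 40² = 1600 ≡ 40. Since 38 = 32 + 4 + 2, 12^38 ≡ 40·40·40: 40·40 = 1600 ≡ 40, then 40·40 = 1600 ≡ 40. So 12^38 ≡ 40 (mod 52).
h(14): Repeated squaring mod 52: 14^1 ≡ 14, 14^2 ≡ 14² = 196 ≡ 40, 14^4 ≡ 40² = 1600 ≡ 40, 14^8 ≡ 40² = 1600 ≡ 40, 14^16 ≡ 40² = 1600 ≡ 40, 14^32 ≡ 40² = 1600 ≡ 40. Since 38 = 32 + 4 + 2, 14^38 ≡ 40·40·40: 40·40 = 1600 ≡ 40, then 40·40 = 1600 ≡ 40. So 14^38 ≡ 40 (mod 52).
So h(12) = h(14) = 40 while 12 ≠ 14, therefore h is not injective.
Since h is not injective, we determine |image(h)|. Computing x^38 mod 52 for each x (by repeated squaring, reducing mod 52 at every step), the values h(0), h(1), …, h(51) are: 0, 1, 4, 9, 16, 25, 36, 49, 12, 29, 48, 17, 40, 13, 40, 17, 48, 29, 12, 49, 36, 25, 16, 9, 4, 1, 0, 1, 4, 9, 16, 25, 36, 49, 12, 29, 48, 17, 40, 13, 40, 17, 48, 29, 12, 49, 36, 25, 16, 9, 4, 1.
The distinct values are {0, 1, 4, 9, 12, 13, 16, 17, 25, 29, 36, 40, 48, 49}; there are 14 of them.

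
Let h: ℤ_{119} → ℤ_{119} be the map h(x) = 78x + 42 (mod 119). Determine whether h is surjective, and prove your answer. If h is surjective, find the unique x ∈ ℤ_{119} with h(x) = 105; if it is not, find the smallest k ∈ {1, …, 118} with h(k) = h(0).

Since gcd(78, 119) = 1, 78 is invertible modulo 119. Euclid's algorithm: 119 = 1·78 + 41, 78 = 1·41 + 37, 41 = 1·37 + 4, 37 = 9·4 + 1; back-substituting gives 1 = 29·78 − 19·119, so 78⁻¹ ≡ 29 (mod 119).
For any y ∈ ℤ_{119}, x = 29(y − 42) mod 119 satisfies h(x) = 78·29(y − 42) + 42 ≡ y (since 78·29 ≡ 1 mod 119). So every y has a preimage.
Hence h is surjective.
Since h is surjective, we find h⁻¹(105): we need 78x ≡ 105 − 42 ≡ 63 (mod 119). Using 78⁻¹ = 29: x ≡ 29·63 = 1827 = 15·119 + 42, so x = 42.
Check: h(42) = 78·42 + 42 = 3318 = 27·119 + 105 ≡ 105 (mod 119).

42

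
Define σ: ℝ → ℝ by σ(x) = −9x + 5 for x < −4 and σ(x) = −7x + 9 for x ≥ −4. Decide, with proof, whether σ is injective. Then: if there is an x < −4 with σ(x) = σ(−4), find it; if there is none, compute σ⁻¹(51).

-46/9

Both pieces are strictly decreasing (slopes −9 and −7), so each is injective on its own interval.
The left piece maps (−∞, −4) onto (41, ∞); the right piece maps [−4, ∞) onto (−∞, 37].
These images are disjoint, so no value is attained by both pieces. Hence σ is injective.
Because the two images are disjoint, no x < −4 has σ(x) = σ(−4), so we compute σ⁻¹(51): 51 lies in (41, ∞), so solve −9x + 5 = 51: x = (51 − 5)/(−9) = −46/9.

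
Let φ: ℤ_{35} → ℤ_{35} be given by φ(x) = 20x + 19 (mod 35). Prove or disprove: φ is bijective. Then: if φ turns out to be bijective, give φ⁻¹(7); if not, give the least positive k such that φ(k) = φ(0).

7

By definition, φ is injective when φ(s) = φ(t) forces s = t.
We have gcd(20, 35) = 5 > 1. Taking s = 0 and t = 7: φ(0) = 19 and φ(7) = 20·7 + 19 = 159 ≡ 19 (mod 35).
So φ(0) = φ(7) while 0 ≠ 7, hence φ is not injective, hence not bijective.
Since φ is not bijective, we find the least positive k with φ(k) = φ(0): this means 20k ≡ 0 (mod 35), i.e. 35 ∣ 20k. Since gcd(20, 35) = 5, dividing through by 5 this holds exactly when 7 ∣ 4k, and as gcd(4, 7) = 1, exactly when 7 ∣ k.
The smallest positive such k is 7.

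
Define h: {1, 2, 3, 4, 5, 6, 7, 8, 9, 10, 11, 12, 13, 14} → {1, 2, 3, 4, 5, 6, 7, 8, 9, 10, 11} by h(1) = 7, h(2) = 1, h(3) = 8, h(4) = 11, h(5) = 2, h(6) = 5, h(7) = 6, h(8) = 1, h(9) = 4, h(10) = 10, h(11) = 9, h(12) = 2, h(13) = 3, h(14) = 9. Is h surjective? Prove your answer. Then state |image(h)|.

11

Every element of the codomain has a preimage: 1 = h(2), 2 = h(5), 3 = h(13), 4 = h(9), 5 = h(6), 6 = h(7), 7 = h(1), 8 = h(3), 9 = h(11), 10 = h(10), 11 = h(4).
So h is surjective.
The image of h is {1, 2, 3, 4, 5, 6, 7, 8, 9, 10, 11}, which has 11 elements.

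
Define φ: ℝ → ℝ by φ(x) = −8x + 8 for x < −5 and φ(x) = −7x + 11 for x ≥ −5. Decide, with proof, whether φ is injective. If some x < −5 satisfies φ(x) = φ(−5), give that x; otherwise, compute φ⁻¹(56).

Both pieces are strictly decreasing (slopes −8 and −7), so each is injective on its own interval.
The left piece maps (−∞, −5) onto (48, ∞); the right piece maps [−5, ∞) onto (−∞, 46].
These images are disjoint, so no value is attained by both pieces. Therefore φ is injective.
Because the two images are disjoint, no x < −5 has φ(x) = φ(−5), so we compute φ⁻¹(56): 56 lies in (48, ∞), so solve −8x + 8 = 56: x = (56 − 8)/(−8) = −6.

-6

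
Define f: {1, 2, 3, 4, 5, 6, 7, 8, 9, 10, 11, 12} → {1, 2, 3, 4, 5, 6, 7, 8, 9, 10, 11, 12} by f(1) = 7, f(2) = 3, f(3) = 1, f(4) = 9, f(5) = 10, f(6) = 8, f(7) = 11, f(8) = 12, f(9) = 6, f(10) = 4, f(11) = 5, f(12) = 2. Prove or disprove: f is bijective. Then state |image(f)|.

12

The values 7, 3, 1, 9, 10, 8, 11, 12, 6, 4, 5, 2 are a permutation of {1, 2, 3, 4, 5, 6, 7, 8, 9, 10, 11, 12}: each element appears exactly once.
So f is injective and surjective, hence bijective.
The image of f is {1, 2, 3, 4, 5, 6, 7, 8, 9, 10, 11, 12}, which has 12 elements.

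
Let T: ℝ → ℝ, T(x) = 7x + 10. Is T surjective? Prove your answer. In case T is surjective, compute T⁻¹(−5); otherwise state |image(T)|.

-15/7

For any y ∈ ℝ, x = (y − 10)/7 satisfies T(x) = y.
Therefore T is surjective.
Since T is surjective, we compute T⁻¹(−5) = (−5 − 10)/7 = −15/7.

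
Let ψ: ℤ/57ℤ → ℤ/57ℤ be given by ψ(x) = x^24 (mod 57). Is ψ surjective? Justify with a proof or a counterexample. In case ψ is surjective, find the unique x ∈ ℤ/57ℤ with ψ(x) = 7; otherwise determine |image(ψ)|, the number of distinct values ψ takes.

ψ(2): Repeated squaring mod 57: 2^1 ≡ 2, 2^2 ≡ 2² = 4, 2^4 ≡ 4² = 16, 2^8 ≡ 16² = 256 ≡ 28, 2^16 ≡ 28² = 784 ≡ 43. Since 24 = 16 + 8, 2^24 ≡ 43·28: 43·28 = 1204 ≡ 7. So 2^24 ≡ 7 (mod 57).
ψ(5): Repeated squaring mod 57: 5^1 ≡ 5, 5^2 ≡ 5² = 25, 5^4 ≡ 25² = 625 ≡ 55, 5^8 ≡ 55² = 3025 ≡ 4, 5^16 ≡ 4² = 16. Since 24 = 16 + 8, 5^24 ≡ 16·4: 16·4 = 64 ≡ 7. So 5^24 ≡ 7 (mod 57).
So ψ(2) = ψ(5) = 7 while 2 ≠ 5, therefore ψ is not injective.
A non-injective map from the 57-element set ℤ/57ℤ to itself takes at most 56 distinct values, so it cannot be surjective. Thus ψ is not surjective.
Since ψ is not surjective, we determine |image(ψ)|. Computing x^24 mod 57 for each x (by repeated squaring, reducing mod 57 at every step), the values ψ(0), ψ(1), …, ψ(56) are: 0, 1, 7, 45, 49, 7, 30, 1, 1, 30, 49, 1, 39, 49, 7, 30, 7, 7, 39, 19, 1, 45, 7, 49, 45, 49, 1, 39, 49, 49, 39, 1, 49, 45, 49, 7, 45, 1, 19, 39, 7, 7, 30, 7, 49, 39, 1, 49, 30, 1, 1, 30, 7, 49, 45, 7, 1.
The distinct values are {0, 1, 7, 19, 30, 39, 45, 49}; there are 8 of them.

8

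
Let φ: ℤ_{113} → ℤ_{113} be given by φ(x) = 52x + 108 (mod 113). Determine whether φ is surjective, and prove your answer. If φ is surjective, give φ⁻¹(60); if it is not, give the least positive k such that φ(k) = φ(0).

86

Since gcd(52, 113) = 1, 52 is invertible modulo 113. Euclid's algorithm: 113 = 2·52 + 9, 52 = 5·9 + 7, 9 = 1·7 + 2, 7 = 3·2 + 1; back-substituting gives 1 = 50·52 − 23·113, so 52⁻¹ ≡ 50 (mod 113).
For any y ∈ ℤ_{113}, x = 50(y − 108) mod 113 satisfies φ(x) = 52·50(y − 108) + 108 ≡ y (since 52·50 ≡ 1 mod 113). So every y has a preimage.
So φ is surjective.
Since φ is surjective, we compute φ⁻¹(60): solve 52x + 108 ≡ 60 (mod 113), i.e. 52x ≡ 65 (mod 113).
Multiplying by 52⁻¹ = 50 gives x ≡ 50·65 = 3250 = 28·113 + 86 ≡ 86 (mod 113).
Check: φ(86) = 52·86 + 108 = 4580 = 40·113 + 60 ≡ 60 (mod 113).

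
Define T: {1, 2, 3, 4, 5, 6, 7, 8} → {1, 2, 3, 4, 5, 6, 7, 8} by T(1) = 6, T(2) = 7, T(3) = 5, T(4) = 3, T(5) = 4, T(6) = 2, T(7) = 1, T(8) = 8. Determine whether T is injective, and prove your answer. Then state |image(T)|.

8

The values T(1), …, T(8) are 6, 7, 5, 3, 4, 2, 1, 8 — all distinct.
So T(x_1) = T(x_2) only when x_1 = x_2, and T is injective.
The image of T is {1, 2, 3, 4, 5, 6, 7, 8}, which has 8 elements.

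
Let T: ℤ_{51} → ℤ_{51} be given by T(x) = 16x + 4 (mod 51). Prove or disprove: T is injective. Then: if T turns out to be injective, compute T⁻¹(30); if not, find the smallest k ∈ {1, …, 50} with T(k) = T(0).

8

Suppose T(a) = T(b) in ℤ_{51}. Then 16a + 4 ≡ 16b + 4 (mod 51), therefore 16(a − b) ≡ 0 (mod 51).
Since gcd(16, 51) = 1, 16 is invertible modulo 51, hence a − b ≡ 0 (mod 51), i.e. a = b.
So T is injective.
We now compute 16⁻¹ mod 51 explicitly. Euclid's algorithm: 51 = 3·16 + 3, 16 = 5·3 + 1; back-substituting gives 1 = 16·16 − 5·51, so 16⁻¹ ≡ 16 (mod 51).
Since T is injective, we compute T⁻¹(30): solve 16x + 4 ≡ 30 (mod 51), i.e. 16x ≡ 26 (mod 51).
Multiplying by 16⁻¹ = 16 gives x ≡ 16·26 = 416 = 8·51 + 8 ≡ 8 (mod 51).
Check: T(8) = 16·8 + 4 = 132 = 2·51 + 30 ≡ 30 (mod 51).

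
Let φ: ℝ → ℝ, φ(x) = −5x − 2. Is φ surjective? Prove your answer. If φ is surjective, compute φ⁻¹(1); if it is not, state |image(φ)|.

-3/5

For any y ∈ ℝ, x = (y + 2)/(−5) satisfies φ(x) = y.
Hence φ is surjective.
Since φ is surjective, we compute φ⁻¹(1) = (1 + 2)/(−5) = −3/5.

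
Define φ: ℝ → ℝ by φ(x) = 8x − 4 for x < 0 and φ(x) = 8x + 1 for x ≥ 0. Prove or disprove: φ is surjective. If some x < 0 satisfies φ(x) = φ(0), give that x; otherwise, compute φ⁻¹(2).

1/8

Both pieces are strictly increasing (slopes 8 and 8), so each is injective on its own interval.
The left piece maps (−∞, 0) onto (−∞, −4); the right piece maps [0, ∞) onto [1, ∞).
The union (−∞, −4) ∪ [1, ∞) omits the interval between −4 and 1; in particular −4 has no preimage. So φ is not surjective.
Because the two images are disjoint, no x < 0 has φ(x) = φ(0), so we compute φ⁻¹(2): 2 lies in [1, ∞), so solve 8x + 1 = 2: x = (2 − 1)/8 = 1/8.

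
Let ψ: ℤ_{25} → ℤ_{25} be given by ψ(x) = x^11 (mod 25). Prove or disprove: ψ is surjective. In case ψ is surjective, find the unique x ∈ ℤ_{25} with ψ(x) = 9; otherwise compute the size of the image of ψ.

ψ(0) = 0^11 = 0.
ψ(5): Repeated squaring mod 25: 5^1 ≡ 5, 5^2 ≡ 5² = 25 ≡ 0, 5^4 ≡ 0² = 0, 5^8 ≡ 0² = 0. Since 11 = 8 + 2 + 1, 5^11 ≡ 0·0·5: 0·0 = 0, then 0·5 = 0. So 5^11 ≡ 0 (mod 25).
So ψ(0) = ψ(5) = 0 while 0 ≠ 5, so ψ is not injective.
A non-injective map from the 25-element set ℤ_{25} to itself takes at most 24 distinct values, so it cannot be surjective. So ψ is not surjective.
Since ψ is not surjective, we determine |image(ψ)|. Computing x^11 mod 25 for each x (by repeated squaring, reducing mod 25 at every step), the values ψ(0), ψ(1), …, ψ(24) are: 0, 1, 23, 22, 4, 0, 6, 18, 17, 9, 0, 11, 13, 12, 14, 0, 16, 8, 7, 19, 0, 21, 3, 2, 24.
The distinct values are {0, 1, 2, 3, 4, 6, 7, 8, 9, 11, 12, 13, 14, 16, 17, 18, 19, 21, 22, 23, 24}; there are 21 of them.

21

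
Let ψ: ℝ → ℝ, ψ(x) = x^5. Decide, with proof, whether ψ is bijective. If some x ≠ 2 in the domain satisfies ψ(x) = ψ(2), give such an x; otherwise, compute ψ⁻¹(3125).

On ℝ, x ↦ x^5 is strictly increasing (injective) and for any y ∈ ℝ the 5th root y^{1/5} lies in ℝ (surjective). So ψ is bijective.
Since x ↦ x^5 is strictly increasing on ℝ, it is injective there, so no x ≠ 2 in the domain has ψ(x) = ψ(2). We therefore compute ψ⁻¹(3125) = 3125^{1/5} = 5 (indeed 5^5 = 3125).

5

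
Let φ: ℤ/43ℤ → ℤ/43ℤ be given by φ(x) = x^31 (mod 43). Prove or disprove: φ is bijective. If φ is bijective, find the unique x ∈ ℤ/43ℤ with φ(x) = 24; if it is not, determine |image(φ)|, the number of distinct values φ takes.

38

Since 43 is prime, the nonzero elements of ℤ/43ℤ form a cyclic group of order 42.
As gcd(31, 42) = 1, raising to the 31st power is a bijection on this group: if a^31 ≡ b^31 then (ab^{−1})^31 = 1, and the only element of order dividing gcd(31, 42) = 1 is 1, so a = b.
With φ(0) = 0 this makes φ injective on all of ℤ/43ℤ, hence bijective (finite equal-size domain and codomain). In particular φ is bijective.
Since φ is bijective, we find the preimage of 24. The inverse of x ↦ x^31 on (ℤ/43ℤ)^× is x ↦ x^19, because 31·19 = 589 = 14·42 + 1 ≡ 1 (mod 42) and x^{42} = 1 for x ≠ 0 (Fermat). So φ⁻¹(24) = 24^19 mod 43.
Repeated squaring mod 43: 24^1 ≡ 24, 24^2 ≡ 24² = 576 ≡ 17, 24^4 ≡ 17² = 289 ≡ 31, 24^8 ≡ 31² = 961 ≡ 15, 24^16 ≡ 15² = 225 ≡ 10. Since 19 = 16 + 2 + 1, 24^19 ≡ 10·17·24: 10·17 = 170 ≡ 41, then 41·24 = 984 ≡ 38. So 24^19 ≡ 38 (mod 43).
Hence φ⁻¹(24) = 38.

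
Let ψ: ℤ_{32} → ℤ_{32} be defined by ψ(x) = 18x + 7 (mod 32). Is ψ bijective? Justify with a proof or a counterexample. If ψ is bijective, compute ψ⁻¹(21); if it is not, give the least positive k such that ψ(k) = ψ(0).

Recall that injectivity means: for all a, b in the domain, ψ(a) = ψ(b) implies a = b.
We have gcd(18, 32) = 2 > 1. Taking a = 0 and b = 16: ψ(0) = 7 and ψ(16) = 18·16 + 7 = 295 ≡ 7 (mod 32).
So ψ(0) = ψ(16) while 0 ≠ 16, thus ψ is not injective, hence not bijective.
Since ψ is not bijective, we find the least positive k with ψ(k) = ψ(0): this means 18k ≡ 0 (mod 32), i.e. 32 ∣ 18k. Since gcd(18, 32) = 2, dividing through by 2 this holds exactly when 16 ∣ 9k, and as gcd(9, 16) = 1, exactly when 16 ∣ k.
The smallest positive such k is 16.

16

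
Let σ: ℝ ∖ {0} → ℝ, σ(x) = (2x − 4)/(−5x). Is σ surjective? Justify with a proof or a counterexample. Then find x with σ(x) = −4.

-2/9

If σ(x) = −2/5, cross-multiplying gives −5(2x − 4) = 2(−5x), which simplifies to 20 = 0 — false.  So −2/5 has no preimage and σ is not surjective.
Solving σ(x) = −4: cross-multiplying gives 2x − 4 = −4(−5x), which rearranges to −18x = 4, so x = −2/9.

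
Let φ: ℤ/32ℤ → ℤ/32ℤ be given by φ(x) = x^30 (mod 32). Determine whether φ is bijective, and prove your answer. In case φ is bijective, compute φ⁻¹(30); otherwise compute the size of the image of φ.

φ(0) = 0^30 = 0.
φ(2): Repeated squaring mod 32: 2^1 ≡ 2, 2^2 ≡ 2² = 4, 2^4 ≡ 4² = 16, 2^8 ≡ 16² = 256 ≡ 0, 2^16 ≡ 0² = 0. Since 30 = 16 + 8 + 4 + 2, 2^30 ≡ 0·0·16·4: 0·0 = 0, then 0·16 = 0, then 0·4 = 0. So 2^30 ≡ 0 (mod 32).
So φ(0) = φ(2) = 0 while 0 ≠ 2, thus φ is not injective, hence not bijective.
Since φ is not bijective, we determine |image(φ)|. Computing x^30 mod 32 for each x (by repeated squaring, reducing mod 32 at every step), the values φ(0), φ(1), …, φ(31) are: 0, 1, 0, 25, 0, 9, 0, 17, 0, 17, 0, 9, 0, 25, 0, 1, 0, 1, 0, 25, 0, 9, 0, 17, 0, 17, 0, 9, 0, 25, 0, 1.
The distinct values are {0, 1, 9, 17, 25}; there are 5 of them.

5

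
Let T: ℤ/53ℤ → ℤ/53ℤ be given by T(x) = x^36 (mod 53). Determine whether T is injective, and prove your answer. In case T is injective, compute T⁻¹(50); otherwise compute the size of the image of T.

14

T(2): Repeated squaring mod 53: 2^1 ≡ 2, 2^2 ≡ 2² = 4, 2^4 ≡ 4² = 16, 2^8 ≡ 16² = 256 ≡ 44, 2^16 ≡ 44² = 1936 ≡ 28, 2^32 ≡ 28² = 784 ≡ 42. Since 36 = 32 + 4, 2^36 ≡ 42·16: 42·16 = 672 ≡ 36. So 2^36 ≡ 36 (mod 53).
T(7): Repeated squaring mod 53: 7^1 ≡ 7, 7^2 ≡ 7² = 49, 7^4 ≡ 49² = 2401 ≡ 16, 7^8 ≡ 16² = 256 ≡ 44, 7^16 ≡ 44² = 1936 ≡ 28, 7^32 ≡ 28² = 784 ≡ 42. Since 36 = 32 + 4, 7^36 ≡ 42·16: 42·16 = 672 ≡ 36. So 7^36 ≡ 36 (mod 53).
So T(2) = T(7) = 36 while 2 ≠ 7, thus T is not injective.
Since T is not injective, we determine |image(T)|. Computing x^36 mod 53 for each x (by repeated squaring, reducing mod 53 at every step), the values T(0), T(1), …, T(52) are: 0, 1, 36, 46, 24, 49, 13, 36, 16, 49, 15, 44, 44, 42, 24, 28, 46, 10, 15, 42, 10, 13, 47, 1, 47, 16, 28, 28, 16, 47, 1, 47, 13, 10, 42, 15, 10, 46, 28, 24, 42, 44, 44, 15, 49, 16, 36, 13, 49, 24, 46, 36, 1.
The distinct values are {0, 1, 10, 13, 15, 16, 24, 28, 36, 42, 44, 46, 47, 49}; there are 14 of them.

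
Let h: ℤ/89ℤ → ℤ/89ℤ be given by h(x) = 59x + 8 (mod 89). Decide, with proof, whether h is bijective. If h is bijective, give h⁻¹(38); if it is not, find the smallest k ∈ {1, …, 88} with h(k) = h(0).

Recall: h is injective when h(u) = h(v) forces u = v.
Suppose h(u) = h(v) in ℤ/89ℤ. Then 59u + 8 ≡ 59v + 8 (mod 89), thus 59(u − v) ≡ 0 (mod 89).
Since gcd(59, 89) = 1, 59 is invertible modulo 89, hence u − v ≡ 0 (mod 89), i.e. u = v.
We now compute 59⁻¹ mod 89 explicitly. Euclid's algorithm: 89 = 1·59 + 30, 59 = 1·30 + 29, 30 = 1·29 + 1; back-substituting gives 1 = 86·59 − 57·89, so 59⁻¹ ≡ 86 (mod 89).
Then y ↦ 86(y − 8) is a two-sided inverse to h, so every y ∈ ℤ/89ℤ has a preimage.
Thus h is bijective.
Since h is bijective, we find h⁻¹(38): we need 59x ≡ 38 − 8 ≡ 30 (mod 89). Using 59⁻¹ = 86: x ≡ 86·30 = 2580 = 28·89 + 88, so x = 88.
Check: h(88) = 59·88 + 8 = 5200 = 58·89 + 38 ≡ 38 (mod 89).

88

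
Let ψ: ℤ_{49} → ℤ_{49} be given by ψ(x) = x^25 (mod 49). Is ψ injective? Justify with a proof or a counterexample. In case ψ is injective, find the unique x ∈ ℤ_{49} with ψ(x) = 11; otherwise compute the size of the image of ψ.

ψ(0) = 0^25 = 0.
ψ(7): Repeated squaring mod 49: 7^1 ≡ 7, 7^2 ≡ 7² = 49 ≡ 0, 7^4 ≡ 0² = 0, 7^8 ≡ 0² = 0, 7^16 ≡ 0² = 0. Since 25 = 16 + 8 + 1, 7^25 ≡ 0·0·7: 0·0 = 0, then 0·7 = 0. So 7^25 ≡ 0 (mod 49).
So ψ(0) = ψ(7) = 0 while 0 ≠ 7, hence ψ is not injective.
Since ψ is not injective, we determine |image(ψ)|. Computing x^25 mod 49 for each x (by repeated squaring, reducing mod 49 at every step), the values ψ(0), ψ(1), …, ψ(48) are: 0, 1, 16, 17, 11, 12, 27, 0, 29, 44, 45, 39, 40, 6, 0, 8, 23, 24, 18, 19, 34, 0, 36, 2, 3, 46, 47, 13, 0, 15, 30, 31, 25, 26, 41, 0, 43, 9, 10, 4, 5, 20, 0, 22, 37, 38, 32, 33, 48.
The distinct values are {0, 1, 2, 3, 4, 5, 6, 8, 9, 10, 11, 12, 13, 15, 16, 17, 18, 19, 20, 22, 23, 24, 25, 26, 27, 29, 30, 31, 32, 33, 34, 36, 37, 38, 39, 40, 41, 43, 44, 45, 46, 47, 48}; there are 43 of them.

43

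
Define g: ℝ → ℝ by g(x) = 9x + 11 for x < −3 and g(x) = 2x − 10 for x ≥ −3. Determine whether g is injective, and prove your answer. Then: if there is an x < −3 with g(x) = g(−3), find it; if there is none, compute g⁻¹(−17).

Both pieces are strictly increasing (slopes 9 and 2), so each is injective on its own interval.
The left piece maps (−∞, −3) onto (−∞, −16); the right piece maps [−3, ∞) onto [−16, ∞).
These images are disjoint, so no value is attained by both pieces. Therefore g is injective.
Because the two images are disjoint, no x < −3 has g(x) = g(−3), so we compute g⁻¹(−17): −17 lies in (−∞, −16), so solve 9x + 11 = −17: x = (−17 − 11)/9 = −28/9.

-28/9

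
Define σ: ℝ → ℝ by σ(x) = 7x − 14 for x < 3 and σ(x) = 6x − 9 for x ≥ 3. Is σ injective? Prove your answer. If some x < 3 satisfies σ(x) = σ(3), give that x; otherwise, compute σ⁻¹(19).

14/3

Both pieces are strictly increasing (slopes 7 and 6), so each is injective on its own interval.
The left piece maps (−∞, 3) onto (−∞, 7); the right piece maps [3, ∞) onto [9, ∞).
These images are disjoint, so no value is attained by both pieces. Hence σ is injective.
Because the two images are disjoint, no x < 3 has σ(x) = σ(3), so we compute σ⁻¹(19): 19 lies in [9, ∞), so solve 6x − 9 = 19: x = (19 + 9)/6 = 14/3.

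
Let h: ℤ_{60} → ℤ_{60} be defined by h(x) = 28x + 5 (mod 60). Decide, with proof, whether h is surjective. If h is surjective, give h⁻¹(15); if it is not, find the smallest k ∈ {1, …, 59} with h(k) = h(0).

15

Since gcd(28, 60) = 4, we have 28x ≡ 0 (mod 4) for all x, so h(x) ≡ 1 (mod 4).
But 0 ≢ 1 (mod 4), so 0 ∈ ℤ_{60} has no preimage. Hence h is not surjective.
Since h is not surjective, we find the least positive k with h(k) = h(0): this means 28k ≡ 0 (mod 60), i.e. 60 ∣ 28k. Since gcd(28, 60) = 4, dividing through by 4 this holds exactly when 15 ∣ 7k, and as gcd(7, 15) = 1, exactly when 15 ∣ k.
The smallest positive such k is 15.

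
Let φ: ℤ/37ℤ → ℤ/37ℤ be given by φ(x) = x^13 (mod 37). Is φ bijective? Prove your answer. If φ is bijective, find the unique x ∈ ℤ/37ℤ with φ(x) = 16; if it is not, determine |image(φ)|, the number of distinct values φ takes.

12

Since 37 is prime, the nonzero elements of ℤ/37ℤ form a cyclic group of order 36.
As gcd(13, 36) = 1, raising to the 13th power is a bijection on this group: if s^13 ≡ t^13 then (st^{−1})^13 = 1, and the only element of order dividing gcd(13, 36) = 1 is 1, so s = t.
With φ(0) = 0 this makes φ injective on all of ℤ/37ℤ, hence bijective (finite equal-size domain and codomain). In particular φ is bijective.
Since φ is bijective, we find the preimage of 16. The inverse of x ↦ x^13 on (ℤ/37ℤ)^× is x ↦ x^25, because 13·25 = 325 = 9·36 + 1 ≡ 1 (mod 36) and x^{36} = 1 for x ≠ 0 (Fermat). So φ⁻¹(16) = 16^25 mod 37.
Repeated squaring mod 37: 16^1 ≡ 16, 16^2 ≡ 16² = 256 ≡ 34, 16^4 ≡ 34² = 1156 ≡ 9, 16^8 ≡ 9² = 81 ≡ 7, 16^16 ≡ 7² = 49 ≡ 12. Since 25 = 16 + 8 + 1, 16^25 ≡ 12·7·16: 12·7 = 84 ≡ 10, then 10·16 = 160 ≡ 12. So 16^25 ≡ 12 (mod 37).
Hence φ⁻¹(16) = 12.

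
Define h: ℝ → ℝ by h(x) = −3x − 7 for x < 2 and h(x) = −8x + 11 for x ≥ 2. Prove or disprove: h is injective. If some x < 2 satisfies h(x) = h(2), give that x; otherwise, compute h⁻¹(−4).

Both pieces are strictly decreasing (slopes −3 and −8), so each is injective on its own interval.
The left piece maps (−∞, 2) onto (−13, ∞); the right piece maps [2, ∞) onto (−∞, −5].
These images overlap. In particular h(2) = −5 (right piece), and solving −3x − 7 = −5 on the left piece gives x = −2/3 < 2.
So h(−2/3) = h(2) with −2/3 ≠ 2, and h is not injective. This x = −2/3 is the requested value below 2.

-2/3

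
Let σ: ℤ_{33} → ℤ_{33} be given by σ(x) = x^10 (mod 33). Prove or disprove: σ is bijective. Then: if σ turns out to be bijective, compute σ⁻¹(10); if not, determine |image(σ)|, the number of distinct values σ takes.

4

σ(1) = 1^10 = 1.
σ(2): Repeated squaring mod 33: 2^1 ≡ 2, 2^2 ≡ 2² = 4, 2^4 ≡ 4² = 16, 2^8 ≡ 16² = 256 ≡ 25. Since 10 = 8 + 2, 2^10 ≡ 25·4: 25·4 = 100 ≡ 1. So 2^10 ≡ 1 (mod 33).
So σ(1) = σ(2) = 1 while 1 ≠ 2, therefore σ is not injective, hence not bijective.
Since σ is not bijective, we determine |image(σ)|. Computing x^10 mod 33 for each x (by repeated squaring, reducing mod 33 at every step), the values σ(0), σ(1), …, σ(32) are: 0, 1, 1, 12, 1, 1, 12, 1, 1, 12, 1, 22, 12, 1, 1, 12, 1, 1, 12, 1, 1, 12, 22, 1, 12, 1, 1, 12, 1, 1, 12, 1, 1.
The distinct values are {0, 1, 12, 22}; there are 4 of them.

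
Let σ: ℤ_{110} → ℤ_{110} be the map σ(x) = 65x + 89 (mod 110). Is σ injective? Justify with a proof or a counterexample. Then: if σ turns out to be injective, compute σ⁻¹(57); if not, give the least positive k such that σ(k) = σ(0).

We have gcd(65, 110) = 5 > 1. Taking s = 0 and t = 22: σ(0) = 89 and σ(22) = 65·22 + 89 = 1519 ≡ 89 (mod 110).
So σ(0) = σ(22) while 0 ≠ 22, therefore σ is not injective.
Since σ is not injective, we find the least positive k with σ(k) = σ(0): this means 65k ≡ 0 (mod 110), i.e. 110 ∣ 65k. Since gcd(65, 110) = 5, dividing through by 5 this holds exactly when 22 ∣ 13k, and as gcd(13, 22) = 1, exactly when 22 ∣ k.
The smallest positive such k is 22.

22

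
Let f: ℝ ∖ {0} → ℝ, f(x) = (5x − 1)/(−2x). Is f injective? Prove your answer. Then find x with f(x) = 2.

1/9

Suppose f(a) = f(b). Cross-multiplying: (5a − 1)(−2b) = (5b − 1)(−2a).
Expanding both sides and cancelling the symmetric terms leaves −2·(a − b) = 0. Since −2 ≠ 0, a = b. Hence f is injective.
Solving f(x) = 2: cross-multiplying gives 5x − 1 = 2(−2x), which rearranges to 9x = 1, so x = 1/9.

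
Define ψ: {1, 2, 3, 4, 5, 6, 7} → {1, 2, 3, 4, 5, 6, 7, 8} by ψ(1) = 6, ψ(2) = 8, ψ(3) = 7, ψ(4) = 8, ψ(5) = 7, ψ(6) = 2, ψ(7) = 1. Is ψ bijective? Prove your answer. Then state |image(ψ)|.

ψ(2) = 8 = ψ(4) with 2 ≠ 4, so ψ is not injective, hence not bijective.
The image of ψ is {1, 2, 6, 7, 8}, which has 5 elements.

5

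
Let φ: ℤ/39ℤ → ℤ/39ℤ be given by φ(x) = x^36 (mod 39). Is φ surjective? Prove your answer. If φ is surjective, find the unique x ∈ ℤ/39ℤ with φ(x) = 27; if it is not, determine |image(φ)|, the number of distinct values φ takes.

4

φ(1) = 1^36 = 1.
φ(2): Repeated squaring mod 39: 2^1 ≡ 2, 2^2 ≡ 2² = 4, 2^4 ≡ 4² = 16, 2^8 ≡ 16² = 256 ≡ 22, 2^16 ≡ 22² = 484 ≡ 16, 2^32 ≡ 16² = 256 ≡ 22. Since 36 = 32 + 4, 2^36 ≡ 22·16: 22·16 = 352 ≡ 1. So 2^36 ≡ 1 (mod 39).
So φ(1) = φ(2) = 1 while 1 ≠ 2, hence φ is not injective.
A non-injective map from the 39-element set ℤ/39ℤ to itself takes at most 38 distinct values, so it cannot be surjective. Therefore φ is not surjective.
Since φ is not surjective, we determine |image(φ)|. Computing x^36 mod 39 for each x (by repeated squaring, reducing mod 39 at every step), the values φ(0), φ(1), …, φ(38) are: 0, 1, 1, 27, 1, 1, 27, 1, 1, 27, 1, 1, 27, 13, 1, 27, 1, 1, 27, 1, 1, 27, 1, 1, 27, 1, 13, 27, 1, 1, 27, 1, 1, 27, 1, 1, 27, 1, 1.
The distinct values are {0, 1, 13, 27}; there are 4 of them.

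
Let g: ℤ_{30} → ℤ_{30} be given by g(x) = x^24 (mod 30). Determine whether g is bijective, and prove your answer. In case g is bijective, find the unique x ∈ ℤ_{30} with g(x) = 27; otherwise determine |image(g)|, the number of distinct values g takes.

8

g(2): Repeated squaring mod 30: 2^1 ≡ 2, 2^2 ≡ 2² = 4, 2^4 ≡ 4² = 16, 2^8 ≡ 16² = 256 ≡ 16, 2^16 ≡ 16² = 256 ≡ 16. Since 24 = 16 + 8, 2^24 ≡ 16·16: 16·16 = 256 ≡ 16. So 2^24 ≡ 16 (mod 30).
g(4): Repeated squaring mod 30: 4^1 ≡ 4, 4^2 ≡ 4² = 16, 4^4 ≡ 16² = 256 ≡ 16, 4^8 ≡ 16² = 256 ≡ 16, 4^16 ≡ 16² = 256 ≡ 16. Since 24 = 16 + 8, 4^24 ≡ 16·16: 16·16 = 256 ≡ 16. So 4^24 ≡ 16 (mod 30).
So g(2) = g(4) = 16 while 2 ≠ 4, therefore g is not injective, hence not bijective.
Since g is not bijective, we determine |image(g)|. Computing x^24 mod 30 for each x (by repeated squaring, reducing mod 30 at every step), the values g(0), g(1), …, g(29) are: 0, 1, 16, 21, 16, 25, 6, 1, 16, 21, 10, 1, 6, 1, 16, 15, 16, 1, 6, 1, 10, 21, 16, 1, 6, 25, 16, 21, 16, 1.
The distinct values are {0, 1, 6, 10, 15, 16, 21, 25}; there are 8 of them.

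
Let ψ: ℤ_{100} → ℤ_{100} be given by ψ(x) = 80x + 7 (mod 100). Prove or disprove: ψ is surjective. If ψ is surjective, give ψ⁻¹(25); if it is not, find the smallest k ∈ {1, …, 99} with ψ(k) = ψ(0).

Recall that ψ is surjective if every y in the codomain equals ψ(x) for some x in the domain.
Since gcd(80, 100) = 20, we have 80x ≡ 0 (mod 20) for all x, so ψ(x) ≡ 7 (mod 20).
But 0 ≢ 7 (mod 20), so 0 ∈ ℤ_{100} has no preimage. Thus ψ is not surjective.
Since ψ is not surjective, we find the least positive k with ψ(k) = ψ(0): this means 80k ≡ 0 (mod 100), i.e. 100 ∣ 80k. Since gcd(80, 100) = 20, dividing through by 20 this holds exactly when 5 ∣ 4k, and as gcd(4, 5) = 1, exactly when 5 ∣ k.
The smallest positive such k is 5.

5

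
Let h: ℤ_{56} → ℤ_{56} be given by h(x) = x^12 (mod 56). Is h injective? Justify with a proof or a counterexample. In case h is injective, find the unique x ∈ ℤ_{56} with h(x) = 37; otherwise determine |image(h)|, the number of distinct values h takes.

4

h(1) = 1^12 = 1.
h(3): Repeated squaring mod 56: 3^1 ≡ 3, 3^2 ≡ 3² = 9, 3^4 ≡ 9² = 81 ≡ 25, 3^8 ≡ 25² = 625 ≡ 9. Since 12 = 8 + 4, 3^12 ≡ 9·25: 9·25 = 225 ≡ 1. So 3^12 ≡ 1 (mod 56).
So h(1) = h(3) = 1 while 1 ≠ 3, therefore h is not injective.
Since h is not injective, we determine |image(h)|. Computing x^12 mod 56 for each x (by repeated squaring, reducing mod 56 at every step), the values h(0), h(1), …, h(55) are: 0, 1, 8, 1, 8, 1, 8, 49, 8, 1, 8, 1, 8, 1, 0, 1, 8, 1, 8, 1, 8, 49, 8, 1, 8, 1, 8, 1, 0, 1, 8, 1, 8, 1, 8, 49, 8, 1, 8, 1, 8, 1, 0, 1, 8, 1, 8, 1, 8, 49, 8, 1, 8, 1, 8, 1.
The distinct values are {0, 1, 8, 49}; there are 4 of them.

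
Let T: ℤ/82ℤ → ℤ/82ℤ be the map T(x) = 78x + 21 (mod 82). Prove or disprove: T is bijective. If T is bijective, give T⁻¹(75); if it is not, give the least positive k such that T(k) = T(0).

Recall that T is injective when T(x_1) = T(x_2) forces x_1 = x_2.
We have gcd(78, 82) = 2 > 1. Taking x_1 = 0 and x_2 = 41: T(0) = 21 and T(41) = 78·41 + 21 = 3219 ≡ 21 (mod 82).
So T(0) = T(41) while 0 ≠ 41, therefore T is not injective, hence not bijective.
Since T is not bijective, we find the least positive k with T(k) = T(0): this means 78k ≡ 0 (mod 82), i.e. 82 ∣ 78k. Since gcd(78, 82) = 2, dividing through by 2 this holds exactly when 41 ∣ 39k, and as gcd(39, 41) = 1, exactly when 41 ∣ k.
The smallest positive such k is 41.

41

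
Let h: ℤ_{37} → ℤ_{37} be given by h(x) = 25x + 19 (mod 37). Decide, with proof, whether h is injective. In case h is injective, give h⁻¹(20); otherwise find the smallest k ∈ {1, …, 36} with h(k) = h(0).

3

Suppose h(u) = h(v) in ℤ_{37}. Then 25u + 19 ≡ 25v + 19 (mod 37), therefore 25(u − v) ≡ 0 (mod 37).
Since gcd(25, 37) = 1, 25 is invertible modulo 37, hence u − v ≡ 0 (mod 37), i.e. u = v.
Therefore h is injective.
We now compute 25⁻¹ mod 37 explicitly. Euclid's algorithm: 37 = 1·25 + 12, 25 = 2·12 + 1; back-substituting gives 1 = 3·25 − 2·37, so 25⁻¹ ≡ 3 (mod 37).
Since h is injective, we find h⁻¹(20): we need 25x ≡ 20 − 19 ≡ 1 (mod 37). Using 25⁻¹ = 3: x ≡ 3·1 = 3, so x = 3.
Check: h(3) = 25·3 + 19 = 94 = 2·37 + 20 ≡ 20 (mod 37).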